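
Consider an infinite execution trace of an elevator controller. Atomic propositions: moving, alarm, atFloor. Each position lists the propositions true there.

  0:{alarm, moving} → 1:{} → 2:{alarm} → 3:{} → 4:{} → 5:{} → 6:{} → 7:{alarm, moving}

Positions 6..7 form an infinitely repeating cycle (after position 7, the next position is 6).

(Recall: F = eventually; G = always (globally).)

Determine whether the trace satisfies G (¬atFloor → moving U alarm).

¬atFloor → moving U alarm must hold at every position from 0 onward. It fails at position 1, so G (¬atFloor → moving U alarm) is false.
Positions where ¬atFloor holds: 0, 1, 2, 3, 4, 5, 6, 7.
Check moving U alarm at each: 0→ok, 1→fails, 2→ok, 3→fails, 4→fails, 5→fails, 6→fails, 7→ok.

No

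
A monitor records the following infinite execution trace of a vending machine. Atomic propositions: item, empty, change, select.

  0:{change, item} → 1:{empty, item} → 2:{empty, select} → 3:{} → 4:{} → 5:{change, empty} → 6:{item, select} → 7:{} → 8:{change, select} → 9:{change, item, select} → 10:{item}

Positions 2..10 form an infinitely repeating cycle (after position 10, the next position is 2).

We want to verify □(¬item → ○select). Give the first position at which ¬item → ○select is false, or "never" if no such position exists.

2

Check ¬item → ○select at each position in order: 0 ✓, 1 ✓.
At position 2 the labels are {empty, select} and the next position 3 has {}, so ¬item → ○select is false there. This is the first violation.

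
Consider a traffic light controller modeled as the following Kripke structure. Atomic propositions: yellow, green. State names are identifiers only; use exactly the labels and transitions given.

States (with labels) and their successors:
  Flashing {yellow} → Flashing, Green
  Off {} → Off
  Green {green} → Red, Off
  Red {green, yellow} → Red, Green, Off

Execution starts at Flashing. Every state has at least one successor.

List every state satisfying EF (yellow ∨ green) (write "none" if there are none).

States satisfying yellow ∨ green: {Flashing, Green, Red}.
States satisfying EF (yellow ∨ green): {Flashing, Green, Red}.

{Flashing, Green, Red}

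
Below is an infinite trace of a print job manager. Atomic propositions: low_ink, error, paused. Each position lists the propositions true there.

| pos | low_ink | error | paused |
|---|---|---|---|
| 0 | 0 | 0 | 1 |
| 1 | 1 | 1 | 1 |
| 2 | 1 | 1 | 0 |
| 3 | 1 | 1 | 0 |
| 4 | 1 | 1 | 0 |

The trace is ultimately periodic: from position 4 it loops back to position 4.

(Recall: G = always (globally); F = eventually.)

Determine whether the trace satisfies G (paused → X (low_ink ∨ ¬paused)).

Yes

paused → X (low_ink ∨ ¬paused) holds at every position 0..4, and those are all positions ever visited, so G (paused → X (low_ink ∨ ¬paused)) holds.
Positions where paused holds: 0, 1.
Check X (low_ink ∨ ¬paused) at each: 0→ok, 1→ok.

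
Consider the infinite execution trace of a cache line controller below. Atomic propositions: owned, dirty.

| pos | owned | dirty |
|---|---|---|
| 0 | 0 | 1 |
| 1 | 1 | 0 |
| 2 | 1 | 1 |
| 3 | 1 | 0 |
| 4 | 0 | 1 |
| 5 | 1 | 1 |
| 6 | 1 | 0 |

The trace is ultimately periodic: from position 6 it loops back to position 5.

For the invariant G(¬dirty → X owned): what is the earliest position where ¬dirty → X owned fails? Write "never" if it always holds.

Check ¬dirty → X owned at each position in order: 0 ✓, 1 ✓, 2 ✓.
At position 3 the labels are {owned} and the next position 4 has {dirty}, so ¬dirty → X owned is false there. This is the first violation.

3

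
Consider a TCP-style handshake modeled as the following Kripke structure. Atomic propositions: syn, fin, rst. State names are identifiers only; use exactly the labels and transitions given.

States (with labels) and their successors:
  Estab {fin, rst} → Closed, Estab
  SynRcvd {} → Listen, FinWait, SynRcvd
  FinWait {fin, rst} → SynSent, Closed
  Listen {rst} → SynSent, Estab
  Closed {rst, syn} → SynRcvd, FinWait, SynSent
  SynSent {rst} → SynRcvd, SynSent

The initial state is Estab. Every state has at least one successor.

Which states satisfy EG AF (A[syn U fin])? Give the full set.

{Estab}

States satisfying AF (A[syn U fin]): {Estab, FinWait}.
States satisfying EG AF (A[syn U fin]): {Estab}.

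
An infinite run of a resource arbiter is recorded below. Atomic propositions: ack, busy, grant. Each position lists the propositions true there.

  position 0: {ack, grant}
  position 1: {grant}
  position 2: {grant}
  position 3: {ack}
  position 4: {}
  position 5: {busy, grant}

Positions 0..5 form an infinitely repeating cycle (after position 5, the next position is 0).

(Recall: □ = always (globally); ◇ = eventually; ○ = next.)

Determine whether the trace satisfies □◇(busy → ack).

◇(busy → ack) holds at every position 0..5, and those are all positions ever visited, so □◇(busy → ack) holds.

Yes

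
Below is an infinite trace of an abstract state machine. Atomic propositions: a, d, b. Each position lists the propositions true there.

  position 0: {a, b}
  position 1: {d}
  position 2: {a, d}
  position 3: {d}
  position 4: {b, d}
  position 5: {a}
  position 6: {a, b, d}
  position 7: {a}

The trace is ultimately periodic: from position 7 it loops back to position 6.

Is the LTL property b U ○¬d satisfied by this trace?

Violated

Walking from position 0: at position 1, ○¬d has not yet held and b fails, so b U ○¬d is false.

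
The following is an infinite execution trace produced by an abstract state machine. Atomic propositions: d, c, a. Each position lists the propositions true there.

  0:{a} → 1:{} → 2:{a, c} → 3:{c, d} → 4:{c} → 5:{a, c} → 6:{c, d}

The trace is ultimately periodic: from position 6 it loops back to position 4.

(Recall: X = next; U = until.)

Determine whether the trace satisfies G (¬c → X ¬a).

¬c → X ¬a must hold at every position from 0 onward. It fails at position 1, so G (¬c → X ¬a) is false.
Positions where ¬c holds: 0, 1.
Check X ¬a at each: 0→ok, 1→fails.

No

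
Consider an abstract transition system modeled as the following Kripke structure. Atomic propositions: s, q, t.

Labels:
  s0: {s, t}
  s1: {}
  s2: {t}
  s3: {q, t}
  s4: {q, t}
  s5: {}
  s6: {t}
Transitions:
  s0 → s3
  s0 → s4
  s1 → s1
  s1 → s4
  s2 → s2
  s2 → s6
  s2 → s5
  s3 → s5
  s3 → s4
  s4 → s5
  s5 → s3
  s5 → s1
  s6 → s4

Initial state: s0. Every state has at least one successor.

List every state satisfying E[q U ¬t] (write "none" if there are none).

States satisfying q: {s3, s4}.
States satisfying ¬t: {s1, s5}.
States satisfying E[q U ¬t]: {s1, s3, s4, s5}.

{s1, s3, s4, s5}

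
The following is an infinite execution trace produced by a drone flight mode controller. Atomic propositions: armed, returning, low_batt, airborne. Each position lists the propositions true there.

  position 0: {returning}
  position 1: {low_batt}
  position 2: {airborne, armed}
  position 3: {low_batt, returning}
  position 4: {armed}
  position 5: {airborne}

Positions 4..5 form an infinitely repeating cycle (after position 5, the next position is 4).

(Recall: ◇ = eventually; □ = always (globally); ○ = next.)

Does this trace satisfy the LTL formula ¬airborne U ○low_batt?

Yes

Walking from position 0: ○low_batt first holds at position 0, and ¬airborne holds at every earlier position along the way, so ¬airborne U ○low_batt holds.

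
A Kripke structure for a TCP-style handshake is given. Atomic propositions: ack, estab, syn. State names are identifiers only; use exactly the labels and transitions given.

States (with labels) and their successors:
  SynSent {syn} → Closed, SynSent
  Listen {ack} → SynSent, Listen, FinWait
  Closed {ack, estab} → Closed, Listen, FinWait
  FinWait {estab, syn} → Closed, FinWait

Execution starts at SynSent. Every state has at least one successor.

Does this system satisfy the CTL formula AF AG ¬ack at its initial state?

Does not hold

States satisfying AG ¬ack: ∅.
States satisfying AF AG ¬ack: ∅.
There is a path from SynSent along which AG ¬ack never holds.
SynSent ∉ Sat(AF AG ¬ack).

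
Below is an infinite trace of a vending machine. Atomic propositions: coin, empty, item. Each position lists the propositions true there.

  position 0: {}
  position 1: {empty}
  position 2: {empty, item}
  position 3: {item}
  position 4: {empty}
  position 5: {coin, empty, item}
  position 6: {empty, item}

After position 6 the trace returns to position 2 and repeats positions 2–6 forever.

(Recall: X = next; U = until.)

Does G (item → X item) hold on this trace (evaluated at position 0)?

Violated

item → X item must hold at every position from 0 onward. It fails at position 3, so G (item → X item) is false.
Positions where item holds: 2, 3, 5, 6.
Check X item at each: 2→ok, 3→fails, 5→ok, 6→ok.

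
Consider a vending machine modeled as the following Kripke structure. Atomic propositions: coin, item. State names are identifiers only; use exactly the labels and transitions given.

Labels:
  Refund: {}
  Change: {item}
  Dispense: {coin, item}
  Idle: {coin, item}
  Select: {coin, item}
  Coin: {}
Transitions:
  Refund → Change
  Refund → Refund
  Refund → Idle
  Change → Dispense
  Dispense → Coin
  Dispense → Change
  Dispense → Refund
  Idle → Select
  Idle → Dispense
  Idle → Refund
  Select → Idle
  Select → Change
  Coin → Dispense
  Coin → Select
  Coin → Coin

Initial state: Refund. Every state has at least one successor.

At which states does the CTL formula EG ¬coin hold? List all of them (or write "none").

States satisfying ¬coin: {Refund, Change, Coin}.
States satisfying EG ¬coin: {Refund, Coin}.

{Refund, Coin}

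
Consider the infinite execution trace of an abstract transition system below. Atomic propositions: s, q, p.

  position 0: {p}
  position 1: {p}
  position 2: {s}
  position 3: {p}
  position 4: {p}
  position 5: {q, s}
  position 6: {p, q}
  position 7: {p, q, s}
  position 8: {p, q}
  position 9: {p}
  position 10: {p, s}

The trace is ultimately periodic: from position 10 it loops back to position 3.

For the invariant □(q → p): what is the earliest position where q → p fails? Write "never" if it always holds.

Check q → p at each position in order: 0 ✓, 1 ✓, 2 ✓, 3 ✓, 4 ✓.
At position 5 the labels are {q, s}, so q → p is false there. This is the first violation.

5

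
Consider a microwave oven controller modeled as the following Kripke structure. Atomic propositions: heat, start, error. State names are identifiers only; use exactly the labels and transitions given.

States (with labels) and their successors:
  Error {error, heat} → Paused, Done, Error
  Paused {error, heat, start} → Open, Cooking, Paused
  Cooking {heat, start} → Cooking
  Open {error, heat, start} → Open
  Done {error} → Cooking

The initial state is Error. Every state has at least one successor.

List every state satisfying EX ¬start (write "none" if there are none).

States satisfying ¬start: {Error, Done}.
States satisfying EX ¬start: {Error}.

{Error}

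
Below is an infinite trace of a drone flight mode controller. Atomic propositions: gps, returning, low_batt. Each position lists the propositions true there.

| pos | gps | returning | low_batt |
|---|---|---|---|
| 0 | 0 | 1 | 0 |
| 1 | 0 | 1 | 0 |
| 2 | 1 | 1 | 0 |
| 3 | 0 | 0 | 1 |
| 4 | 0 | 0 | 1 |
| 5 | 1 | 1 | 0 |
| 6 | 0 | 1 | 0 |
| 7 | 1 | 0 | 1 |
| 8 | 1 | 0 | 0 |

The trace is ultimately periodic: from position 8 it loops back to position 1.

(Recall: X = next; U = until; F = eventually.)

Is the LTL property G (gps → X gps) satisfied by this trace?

Does not hold

gps → X gps must hold at every position from 0 onward. It fails at position 2, so G (gps → X gps) is false.
Positions where gps holds: 2, 5, 7, 8.
Check X gps at each: 2→fails, 5→fails, 7→ok, 8→fails.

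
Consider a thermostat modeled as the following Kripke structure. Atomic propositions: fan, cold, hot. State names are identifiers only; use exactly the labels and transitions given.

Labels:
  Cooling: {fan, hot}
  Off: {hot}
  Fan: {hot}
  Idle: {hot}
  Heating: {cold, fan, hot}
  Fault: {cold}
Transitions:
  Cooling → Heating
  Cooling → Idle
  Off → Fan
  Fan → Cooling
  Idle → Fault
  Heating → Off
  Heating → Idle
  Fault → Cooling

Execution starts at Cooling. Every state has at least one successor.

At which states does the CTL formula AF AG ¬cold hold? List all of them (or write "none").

States satisfying AG ¬cold: ∅.
States satisfying AF AG ¬cold: ∅.

none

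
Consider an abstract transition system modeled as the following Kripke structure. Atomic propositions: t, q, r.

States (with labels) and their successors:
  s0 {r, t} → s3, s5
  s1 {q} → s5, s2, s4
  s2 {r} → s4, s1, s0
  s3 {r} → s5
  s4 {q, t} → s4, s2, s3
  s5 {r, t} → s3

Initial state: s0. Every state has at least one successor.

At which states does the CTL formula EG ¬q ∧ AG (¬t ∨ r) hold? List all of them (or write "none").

States satisfying ¬q: {s0, s2, s3, s5}.
States satisfying EG ¬q: {s0, s2, s3, s5}.
States satisfying ¬t ∨ r: {s0, s1, s2, s3, s5}.
States satisfying AG (¬t ∨ r): {s0, s3, s5}.
States satisfying EG ¬q ∧ AG (¬t ∨ r): {s0, s3, s5}.

{s0, s3, s5}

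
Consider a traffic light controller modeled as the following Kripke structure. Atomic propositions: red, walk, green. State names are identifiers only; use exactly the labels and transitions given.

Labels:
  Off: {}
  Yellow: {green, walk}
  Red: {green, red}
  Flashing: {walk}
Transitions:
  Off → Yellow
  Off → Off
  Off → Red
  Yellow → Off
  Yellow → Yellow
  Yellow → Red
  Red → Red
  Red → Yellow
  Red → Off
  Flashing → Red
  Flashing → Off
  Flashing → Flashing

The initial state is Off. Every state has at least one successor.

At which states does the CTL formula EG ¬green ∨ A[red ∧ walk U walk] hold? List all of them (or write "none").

{Off, Yellow, Flashing}

States satisfying ¬green: {Off, Flashing}.
States satisfying EG ¬green: {Off, Flashing}.
States satisfying red ∧ walk: ∅.
States satisfying walk: {Yellow, Flashing}.
States satisfying A[red ∧ walk U walk]: {Yellow, Flashing}.
States satisfying EG ¬green ∨ A[red ∧ walk U walk]: {Off, Yellow, Flashing}.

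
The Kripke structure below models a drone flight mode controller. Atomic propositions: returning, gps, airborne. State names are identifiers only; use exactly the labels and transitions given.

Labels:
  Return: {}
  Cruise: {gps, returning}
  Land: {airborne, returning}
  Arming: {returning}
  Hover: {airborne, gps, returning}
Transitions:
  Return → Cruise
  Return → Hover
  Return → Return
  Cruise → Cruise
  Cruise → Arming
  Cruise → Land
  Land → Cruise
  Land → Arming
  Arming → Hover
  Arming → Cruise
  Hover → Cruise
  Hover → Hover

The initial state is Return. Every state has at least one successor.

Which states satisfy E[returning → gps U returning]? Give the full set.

States satisfying returning → gps: {Return, Cruise, Hover}.
States satisfying returning: {Cruise, Land, Arming, Hover}.
States satisfying E[returning → gps U returning]: {Return, Cruise, Land, Arming, Hover}.

{Return, Cruise, Land, Arming, Hover}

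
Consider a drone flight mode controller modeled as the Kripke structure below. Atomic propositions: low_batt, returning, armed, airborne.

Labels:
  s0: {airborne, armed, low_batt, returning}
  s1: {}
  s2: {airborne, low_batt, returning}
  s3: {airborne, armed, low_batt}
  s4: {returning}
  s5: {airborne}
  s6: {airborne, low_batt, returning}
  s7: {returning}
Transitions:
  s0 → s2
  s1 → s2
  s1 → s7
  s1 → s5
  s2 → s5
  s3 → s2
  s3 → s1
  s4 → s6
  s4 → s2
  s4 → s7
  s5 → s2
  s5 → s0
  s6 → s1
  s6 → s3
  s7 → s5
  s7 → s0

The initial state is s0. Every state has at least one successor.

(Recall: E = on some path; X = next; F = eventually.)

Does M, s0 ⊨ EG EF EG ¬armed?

States satisfying EF EG ¬armed: {s0, s1, s2, s3, s4, s5, s6, s7}.
States satisfying EG EF EG ¬armed: {s0, s1, s2, s3, s4, s5, s6, s7}.
s0 ∈ Sat(EG EF EG ¬armed).

Yes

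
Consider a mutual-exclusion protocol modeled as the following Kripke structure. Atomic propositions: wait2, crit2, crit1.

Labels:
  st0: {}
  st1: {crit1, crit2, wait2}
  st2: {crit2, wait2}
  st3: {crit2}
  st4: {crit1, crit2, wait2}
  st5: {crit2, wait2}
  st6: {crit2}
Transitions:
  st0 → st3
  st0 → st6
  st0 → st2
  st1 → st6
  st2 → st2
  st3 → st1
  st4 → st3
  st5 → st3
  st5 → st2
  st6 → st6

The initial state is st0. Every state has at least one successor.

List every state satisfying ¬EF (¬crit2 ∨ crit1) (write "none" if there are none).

{st2, st6}

States satisfying ¬crit2 ∨ crit1: {st0, st1, st4}.
States satisfying EF (¬crit2 ∨ crit1): {st0, st1, st3, st4, st5}.
States satisfying ¬EF (¬crit2 ∨ crit1): {st2, st6}.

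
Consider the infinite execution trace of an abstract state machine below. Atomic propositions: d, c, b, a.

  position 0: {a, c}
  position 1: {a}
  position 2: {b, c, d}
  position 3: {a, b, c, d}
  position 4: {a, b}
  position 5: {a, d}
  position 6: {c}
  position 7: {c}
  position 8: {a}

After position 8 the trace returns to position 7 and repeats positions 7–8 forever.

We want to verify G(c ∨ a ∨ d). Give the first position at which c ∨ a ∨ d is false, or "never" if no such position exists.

never

c ∨ a ∨ d holds at every position 0..8, and those are all the positions the trace ever visits, so the invariant G(c ∨ a ∨ d) is never violated.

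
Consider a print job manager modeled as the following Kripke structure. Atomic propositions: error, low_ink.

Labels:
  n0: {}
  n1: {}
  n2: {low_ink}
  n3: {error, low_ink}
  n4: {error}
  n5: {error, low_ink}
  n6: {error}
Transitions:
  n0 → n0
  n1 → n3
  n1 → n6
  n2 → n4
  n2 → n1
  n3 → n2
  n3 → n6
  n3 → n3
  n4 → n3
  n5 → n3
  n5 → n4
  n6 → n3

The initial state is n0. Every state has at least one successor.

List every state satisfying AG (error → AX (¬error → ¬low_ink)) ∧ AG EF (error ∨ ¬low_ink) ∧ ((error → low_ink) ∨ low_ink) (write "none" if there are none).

States satisfying error → AX (¬error → ¬low_ink): {n0, n1, n2, n4, n5, n6}.
States satisfying AG (error → AX (¬error → ¬low_ink)): {n0}.
States satisfying EF (error ∨ ¬low_ink): {n0, n1, n2, n3, n4, n5, n6}.
States satisfying AG EF (error ∨ ¬low_ink): {n0, n1, n2, n3, n4, n5, n6}.
States satisfying error → low_ink: {n0, n1, n2, n3, n5}.
States satisfying (error → low_ink) ∨ low_ink: {n0, n1, n2, n3, n5}.
States satisfying AG (error → AX (¬error → ¬low_ink)) ∧ AG EF (error ∨ ¬low_ink) ∧ ((error → low_ink) ∨ low_ink): {n0}.

{n0}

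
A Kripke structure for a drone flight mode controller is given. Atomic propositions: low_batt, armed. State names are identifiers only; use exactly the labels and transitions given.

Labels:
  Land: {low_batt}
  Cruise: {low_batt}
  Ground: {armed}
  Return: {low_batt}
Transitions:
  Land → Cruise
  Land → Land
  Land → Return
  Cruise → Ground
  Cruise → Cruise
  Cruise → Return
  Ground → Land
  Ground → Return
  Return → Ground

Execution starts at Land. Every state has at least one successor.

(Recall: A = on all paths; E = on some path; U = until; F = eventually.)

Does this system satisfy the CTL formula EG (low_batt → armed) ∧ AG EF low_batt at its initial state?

States satisfying low_batt → armed: {Ground}.
States satisfying EG (low_batt → armed): ∅.
States satisfying EF low_batt: {Land, Cruise, Ground, Return}.
States satisfying AG EF low_batt: {Land, Cruise, Ground, Return}.
States satisfying EG (low_batt → armed) ∧ AG EF low_batt: ∅.
Land ∉ Sat(EG (low_batt → armed) ∧ AG EF low_batt).

No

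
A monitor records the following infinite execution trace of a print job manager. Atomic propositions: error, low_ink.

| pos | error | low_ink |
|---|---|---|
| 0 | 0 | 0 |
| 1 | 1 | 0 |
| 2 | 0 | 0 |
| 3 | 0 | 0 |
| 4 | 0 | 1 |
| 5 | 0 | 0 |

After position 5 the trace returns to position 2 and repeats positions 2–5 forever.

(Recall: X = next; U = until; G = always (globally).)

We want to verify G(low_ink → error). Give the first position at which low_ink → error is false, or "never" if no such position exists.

4

Check low_ink → error at each position in order: 0 ✓, 1 ✓, 2 ✓, 3 ✓.
At position 4 the labels are {low_ink}, so low_ink → error is false there. This is the first violation.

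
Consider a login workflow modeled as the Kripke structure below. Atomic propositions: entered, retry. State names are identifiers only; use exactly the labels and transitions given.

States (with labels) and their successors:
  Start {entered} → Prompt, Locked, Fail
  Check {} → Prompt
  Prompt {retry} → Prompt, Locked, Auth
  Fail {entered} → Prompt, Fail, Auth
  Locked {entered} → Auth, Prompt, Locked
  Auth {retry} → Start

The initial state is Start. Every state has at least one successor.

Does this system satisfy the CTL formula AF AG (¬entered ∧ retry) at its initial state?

States satisfying AG (¬entered ∧ retry): ∅.
States satisfying AF AG (¬entered ∧ retry): ∅.
There is a path from Start along which AG (¬entered ∧ retry) never holds.
Start ∉ Sat(AF AG (¬entered ∧ retry)).

Violated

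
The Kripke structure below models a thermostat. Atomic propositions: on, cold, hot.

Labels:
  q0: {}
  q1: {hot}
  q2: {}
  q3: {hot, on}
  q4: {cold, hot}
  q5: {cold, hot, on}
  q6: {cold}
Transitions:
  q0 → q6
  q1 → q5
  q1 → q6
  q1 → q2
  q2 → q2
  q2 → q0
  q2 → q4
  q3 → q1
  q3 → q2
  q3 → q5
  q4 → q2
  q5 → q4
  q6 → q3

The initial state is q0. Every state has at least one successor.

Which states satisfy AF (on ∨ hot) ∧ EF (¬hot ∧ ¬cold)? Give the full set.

States satisfying on ∨ hot: {q1, q3, q4, q5}.
States satisfying AF (on ∨ hot): {q0, q1, q3, q4, q5, q6}.
States satisfying ¬hot ∧ ¬cold: {q0, q2}.
States satisfying EF (¬hot ∧ ¬cold): {q0, q1, q2, q3, q4, q5, q6}.
States satisfying AF (on ∨ hot) ∧ EF (¬hot ∧ ¬cold): {q0, q1, q3, q4, q5, q6}.

{q0, q1, q3, q4, q5, q6}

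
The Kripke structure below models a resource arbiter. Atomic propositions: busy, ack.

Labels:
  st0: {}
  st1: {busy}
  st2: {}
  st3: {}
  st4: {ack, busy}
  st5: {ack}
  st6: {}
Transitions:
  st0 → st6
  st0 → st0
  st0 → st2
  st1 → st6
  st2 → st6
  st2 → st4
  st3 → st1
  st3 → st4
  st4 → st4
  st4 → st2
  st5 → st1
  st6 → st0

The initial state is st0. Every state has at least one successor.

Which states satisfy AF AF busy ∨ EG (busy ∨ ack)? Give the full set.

{st1, st3, st4, st5}

States satisfying AF busy: {st1, st3, st4, st5}.
States satisfying AF AF busy: {st1, st3, st4, st5}.
States satisfying busy ∨ ack: {st1, st4, st5}.
States satisfying EG (busy ∨ ack): {st4}.
States satisfying AF AF busy ∨ EG (busy ∨ ack): {st1, st3, st4, st5}.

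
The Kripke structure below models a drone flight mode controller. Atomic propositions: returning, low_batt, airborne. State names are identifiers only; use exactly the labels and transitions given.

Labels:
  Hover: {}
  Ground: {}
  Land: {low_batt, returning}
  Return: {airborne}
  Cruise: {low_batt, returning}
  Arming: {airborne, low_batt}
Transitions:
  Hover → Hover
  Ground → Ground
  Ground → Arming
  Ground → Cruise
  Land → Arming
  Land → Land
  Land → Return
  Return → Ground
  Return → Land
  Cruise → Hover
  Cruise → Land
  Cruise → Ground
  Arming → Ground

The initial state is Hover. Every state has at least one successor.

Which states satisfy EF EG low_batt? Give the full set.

States satisfying EG low_batt: {Land, Cruise}.
States satisfying EF EG low_batt: {Ground, Land, Return, Cruise, Arming}.

{Ground, Land, Return, Cruise, Arming}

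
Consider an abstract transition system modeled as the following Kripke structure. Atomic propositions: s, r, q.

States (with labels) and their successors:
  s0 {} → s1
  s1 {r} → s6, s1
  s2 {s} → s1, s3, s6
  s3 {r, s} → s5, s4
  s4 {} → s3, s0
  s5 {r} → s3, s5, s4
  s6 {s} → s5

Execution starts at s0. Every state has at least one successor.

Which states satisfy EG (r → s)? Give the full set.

{s2, s3, s4}

States satisfying r → s: {s0, s2, s3, s4, s6}.
States satisfying EG (r → s): {s2, s3, s4}.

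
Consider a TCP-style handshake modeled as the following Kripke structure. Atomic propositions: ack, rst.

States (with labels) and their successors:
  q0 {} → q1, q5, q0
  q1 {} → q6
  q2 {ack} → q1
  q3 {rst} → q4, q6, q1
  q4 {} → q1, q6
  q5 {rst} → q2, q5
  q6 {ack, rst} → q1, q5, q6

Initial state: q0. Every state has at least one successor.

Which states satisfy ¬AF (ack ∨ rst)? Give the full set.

{q0}

States satisfying ack ∨ rst: {q2, q3, q5, q6}.
States satisfying AF (ack ∨ rst): {q1, q2, q3, q4, q5, q6}.
States satisfying ¬AF (ack ∨ rst): {q0}.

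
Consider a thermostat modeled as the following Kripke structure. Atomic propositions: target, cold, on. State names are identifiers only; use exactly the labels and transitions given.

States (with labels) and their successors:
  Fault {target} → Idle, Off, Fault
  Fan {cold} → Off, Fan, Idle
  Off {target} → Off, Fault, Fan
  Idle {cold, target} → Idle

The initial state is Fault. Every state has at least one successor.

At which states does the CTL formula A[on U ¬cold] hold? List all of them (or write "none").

{Fault, Off}

States satisfying on: ∅.
States satisfying ¬cold: {Fault, Off}.
States satisfying A[on U ¬cold]: {Fault, Off}.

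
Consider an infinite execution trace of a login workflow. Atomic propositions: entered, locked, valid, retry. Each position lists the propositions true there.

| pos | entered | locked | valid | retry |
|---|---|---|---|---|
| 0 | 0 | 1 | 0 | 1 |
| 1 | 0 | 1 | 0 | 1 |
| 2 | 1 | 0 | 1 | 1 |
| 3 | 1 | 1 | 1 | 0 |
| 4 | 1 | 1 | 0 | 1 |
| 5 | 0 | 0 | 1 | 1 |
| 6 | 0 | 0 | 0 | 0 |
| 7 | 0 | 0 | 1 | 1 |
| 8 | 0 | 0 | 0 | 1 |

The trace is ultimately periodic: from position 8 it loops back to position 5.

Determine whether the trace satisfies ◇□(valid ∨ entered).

□(valid ∨ entered) is false at every position 0..8, so it never becomes true and ◇□(valid ∨ entered) fails.

No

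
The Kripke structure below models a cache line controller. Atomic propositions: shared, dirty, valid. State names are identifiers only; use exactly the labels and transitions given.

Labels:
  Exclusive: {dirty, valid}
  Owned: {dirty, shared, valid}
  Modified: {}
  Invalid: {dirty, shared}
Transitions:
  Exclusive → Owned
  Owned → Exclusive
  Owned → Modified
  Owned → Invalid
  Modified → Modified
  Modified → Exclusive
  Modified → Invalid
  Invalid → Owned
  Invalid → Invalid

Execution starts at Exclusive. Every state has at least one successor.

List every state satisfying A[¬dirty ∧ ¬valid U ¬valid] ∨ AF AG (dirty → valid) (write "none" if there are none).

{Modified, Invalid}

States satisfying ¬dirty ∧ ¬valid: {Modified}.
States satisfying ¬valid: {Modified, Invalid}.
States satisfying A[¬dirty ∧ ¬valid U ¬valid]: {Modified, Invalid}.
States satisfying AG (dirty → valid): ∅.
States satisfying AF AG (dirty → valid): ∅.
States satisfying A[¬dirty ∧ ¬valid U ¬valid] ∨ AF AG (dirty → valid): {Modified, Invalid}.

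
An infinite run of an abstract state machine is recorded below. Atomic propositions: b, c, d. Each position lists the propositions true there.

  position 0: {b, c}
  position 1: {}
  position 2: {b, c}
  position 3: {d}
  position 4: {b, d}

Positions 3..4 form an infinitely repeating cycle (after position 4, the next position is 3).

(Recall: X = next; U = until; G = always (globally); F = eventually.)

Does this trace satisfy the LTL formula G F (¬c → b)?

F (¬c → b) holds at every position 0..4, and those are all positions ever visited, so G F (¬c → b) holds.

Satisfied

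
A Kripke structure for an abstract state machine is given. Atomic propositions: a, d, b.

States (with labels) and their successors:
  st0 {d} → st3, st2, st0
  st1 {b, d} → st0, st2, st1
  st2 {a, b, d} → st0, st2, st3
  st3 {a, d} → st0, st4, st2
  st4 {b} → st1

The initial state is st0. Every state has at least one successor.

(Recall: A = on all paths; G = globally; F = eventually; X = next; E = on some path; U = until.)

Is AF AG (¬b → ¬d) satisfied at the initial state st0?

States satisfying AG (¬b → ¬d): ∅.
States satisfying AF AG (¬b → ¬d): ∅.
There is a path from st0 along which AG (¬b → ¬d) never holds.
st0 ∉ Sat(AF AG (¬b → ¬d)).

Does not hold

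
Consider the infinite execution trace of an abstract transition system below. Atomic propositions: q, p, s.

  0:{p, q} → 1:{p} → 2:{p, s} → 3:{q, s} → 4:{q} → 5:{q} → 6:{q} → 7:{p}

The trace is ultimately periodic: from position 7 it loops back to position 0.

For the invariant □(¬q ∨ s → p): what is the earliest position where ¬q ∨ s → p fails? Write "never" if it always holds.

3

Check ¬q ∨ s → p at each position in order: 0 ✓, 1 ✓, 2 ✓.
At position 3 the labels are {q, s}, so ¬q ∨ s → p is false there. This is the first violation.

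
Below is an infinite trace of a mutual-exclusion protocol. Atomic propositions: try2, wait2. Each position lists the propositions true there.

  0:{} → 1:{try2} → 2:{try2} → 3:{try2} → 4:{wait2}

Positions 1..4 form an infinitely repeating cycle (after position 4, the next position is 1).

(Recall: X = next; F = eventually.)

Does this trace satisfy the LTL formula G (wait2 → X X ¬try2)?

Violated

wait2 → X X ¬try2 must hold at every position from 0 onward. It fails at position 4, so G (wait2 → X X ¬try2) is false.
Positions where wait2 holds: 4.
Check X X ¬try2 at each: 4→fails.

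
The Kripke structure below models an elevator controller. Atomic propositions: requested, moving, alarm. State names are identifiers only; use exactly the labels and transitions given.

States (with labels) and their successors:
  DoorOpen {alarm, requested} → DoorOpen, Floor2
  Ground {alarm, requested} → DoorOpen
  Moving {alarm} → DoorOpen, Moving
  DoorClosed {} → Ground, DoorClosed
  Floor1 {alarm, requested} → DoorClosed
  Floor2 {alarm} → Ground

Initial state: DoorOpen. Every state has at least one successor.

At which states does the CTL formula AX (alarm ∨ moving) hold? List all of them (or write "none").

States satisfying alarm ∨ moving: {DoorOpen, Ground, Moving, Floor1, Floor2}.
States satisfying AX (alarm ∨ moving): {DoorOpen, Ground, Moving, Floor2}.

{DoorOpen, Ground, Moving, Floor2}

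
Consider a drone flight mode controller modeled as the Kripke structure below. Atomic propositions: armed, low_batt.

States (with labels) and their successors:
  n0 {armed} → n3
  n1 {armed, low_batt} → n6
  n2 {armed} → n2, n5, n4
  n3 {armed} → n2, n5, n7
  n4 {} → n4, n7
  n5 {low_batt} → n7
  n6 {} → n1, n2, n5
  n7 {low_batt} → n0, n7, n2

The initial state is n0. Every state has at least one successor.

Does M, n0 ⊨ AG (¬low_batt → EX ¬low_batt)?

States satisfying ¬low_batt → EX ¬low_batt: {n0, n1, n2, n3, n4, n5, n6, n7}.
States satisfying AG (¬low_batt → EX ¬low_batt): {n0, n1, n2, n3, n4, n5, n6, n7}.
Every state reachable from n0 satisfies ¬low_batt → EX ¬low_batt.
n0 ∈ Sat(AG (¬low_batt → EX ¬low_batt)).

Satisfied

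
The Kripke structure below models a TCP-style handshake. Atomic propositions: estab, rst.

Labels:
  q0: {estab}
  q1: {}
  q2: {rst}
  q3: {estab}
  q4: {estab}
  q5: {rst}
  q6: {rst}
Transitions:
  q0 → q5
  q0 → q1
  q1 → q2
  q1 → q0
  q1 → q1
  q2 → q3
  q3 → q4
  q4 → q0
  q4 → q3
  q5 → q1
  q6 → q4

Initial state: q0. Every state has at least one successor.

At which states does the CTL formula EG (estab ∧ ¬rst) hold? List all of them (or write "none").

{q3, q4}

States satisfying estab ∧ ¬rst: {q0, q3, q4}.
States satisfying EG (estab ∧ ¬rst): {q3, q4}.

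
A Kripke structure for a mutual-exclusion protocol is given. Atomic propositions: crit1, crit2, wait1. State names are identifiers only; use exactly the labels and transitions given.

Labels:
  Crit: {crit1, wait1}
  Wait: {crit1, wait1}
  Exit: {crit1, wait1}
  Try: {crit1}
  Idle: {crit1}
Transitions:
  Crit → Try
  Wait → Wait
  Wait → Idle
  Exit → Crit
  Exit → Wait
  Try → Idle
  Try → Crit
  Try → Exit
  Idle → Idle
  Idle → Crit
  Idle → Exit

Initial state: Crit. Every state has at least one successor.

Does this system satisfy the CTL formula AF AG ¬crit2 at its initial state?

Holds

States satisfying AG ¬crit2: {Crit, Wait, Exit, Try, Idle}.
States satisfying AF AG ¬crit2: {Crit, Wait, Exit, Try, Idle}.
Crit ∈ Sat(AF AG ¬crit2).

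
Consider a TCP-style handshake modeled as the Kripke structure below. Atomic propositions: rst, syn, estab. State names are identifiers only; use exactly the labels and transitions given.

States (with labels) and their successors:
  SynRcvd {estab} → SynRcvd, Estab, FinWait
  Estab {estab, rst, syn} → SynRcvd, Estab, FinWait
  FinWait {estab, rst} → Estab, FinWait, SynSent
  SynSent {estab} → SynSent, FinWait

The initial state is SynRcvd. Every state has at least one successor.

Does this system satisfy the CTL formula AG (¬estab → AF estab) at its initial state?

States satisfying ¬estab → AF estab: {SynRcvd, Estab, FinWait, SynSent}.
States satisfying AG (¬estab → AF estab): {SynRcvd, Estab, FinWait, SynSent}.
Every state reachable from SynRcvd satisfies ¬estab → AF estab.
SynRcvd ∈ Sat(AG (¬estab → AF estab)).

Yes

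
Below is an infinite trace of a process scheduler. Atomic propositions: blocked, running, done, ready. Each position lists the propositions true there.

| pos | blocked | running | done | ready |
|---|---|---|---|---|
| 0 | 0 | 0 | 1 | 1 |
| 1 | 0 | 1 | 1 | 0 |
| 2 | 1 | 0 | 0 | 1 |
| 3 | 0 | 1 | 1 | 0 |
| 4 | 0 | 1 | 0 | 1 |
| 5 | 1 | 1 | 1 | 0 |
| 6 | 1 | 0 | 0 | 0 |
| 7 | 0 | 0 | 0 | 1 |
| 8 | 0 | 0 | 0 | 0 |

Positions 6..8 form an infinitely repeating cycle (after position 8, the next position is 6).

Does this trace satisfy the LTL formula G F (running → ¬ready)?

Satisfied

F (running → ¬ready) holds at every position 0..8, and those are all positions ever visited, so G F (running → ¬ready) holds.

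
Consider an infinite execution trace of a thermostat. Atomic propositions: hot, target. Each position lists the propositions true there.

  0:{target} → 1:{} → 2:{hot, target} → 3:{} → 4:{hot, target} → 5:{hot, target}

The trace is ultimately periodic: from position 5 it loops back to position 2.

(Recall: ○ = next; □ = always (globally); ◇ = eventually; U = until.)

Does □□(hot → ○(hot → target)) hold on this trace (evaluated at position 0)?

Satisfied

□(hot → ○(hot → target)) holds at every position 0..5, and those are all positions ever visited, so □□(hot → ○(hot → target)) holds.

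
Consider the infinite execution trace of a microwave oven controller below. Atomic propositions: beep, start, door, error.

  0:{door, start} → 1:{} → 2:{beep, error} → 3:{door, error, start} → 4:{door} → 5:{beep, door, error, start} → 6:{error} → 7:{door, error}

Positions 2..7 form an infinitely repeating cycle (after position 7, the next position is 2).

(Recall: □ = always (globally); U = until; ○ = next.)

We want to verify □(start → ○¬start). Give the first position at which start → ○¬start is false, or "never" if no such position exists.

start → ○¬start holds at every position 0..7, and those are all the positions the trace ever visits, so the invariant □(start → ○¬start) is never violated.

never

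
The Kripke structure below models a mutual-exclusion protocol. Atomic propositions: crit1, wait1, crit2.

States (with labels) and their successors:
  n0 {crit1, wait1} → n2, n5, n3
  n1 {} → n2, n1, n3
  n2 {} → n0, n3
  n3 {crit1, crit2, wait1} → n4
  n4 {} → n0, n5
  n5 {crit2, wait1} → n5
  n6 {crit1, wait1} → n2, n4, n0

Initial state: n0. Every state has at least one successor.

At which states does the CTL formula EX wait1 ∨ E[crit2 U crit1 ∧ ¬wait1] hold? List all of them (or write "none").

States satisfying wait1: {n0, n3, n5, n6}.
States satisfying EX wait1: {n0, n1, n2, n4, n5, n6}.
States satisfying crit2: {n3, n5}.
States satisfying crit1 ∧ ¬wait1: ∅.
States satisfying E[crit2 U crit1 ∧ ¬wait1]: ∅.
States satisfying EX wait1 ∨ E[crit2 U crit1 ∧ ¬wait1]: {n0, n1, n2, n4, n5, n6}.

{n0, n1, n2, n4, n5, n6}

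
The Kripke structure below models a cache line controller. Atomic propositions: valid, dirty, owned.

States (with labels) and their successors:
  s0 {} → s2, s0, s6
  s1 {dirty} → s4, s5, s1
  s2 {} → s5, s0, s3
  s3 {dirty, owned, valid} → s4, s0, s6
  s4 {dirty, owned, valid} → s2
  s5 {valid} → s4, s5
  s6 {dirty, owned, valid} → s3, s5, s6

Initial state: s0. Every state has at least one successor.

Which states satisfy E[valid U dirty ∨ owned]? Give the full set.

States satisfying valid: {s3, s4, s5, s6}.
States satisfying dirty ∨ owned: {s1, s3, s4, s6}.
States satisfying E[valid U dirty ∨ owned]: {s1, s3, s4, s5, s6}.

{s1, s3, s4, s5, s6}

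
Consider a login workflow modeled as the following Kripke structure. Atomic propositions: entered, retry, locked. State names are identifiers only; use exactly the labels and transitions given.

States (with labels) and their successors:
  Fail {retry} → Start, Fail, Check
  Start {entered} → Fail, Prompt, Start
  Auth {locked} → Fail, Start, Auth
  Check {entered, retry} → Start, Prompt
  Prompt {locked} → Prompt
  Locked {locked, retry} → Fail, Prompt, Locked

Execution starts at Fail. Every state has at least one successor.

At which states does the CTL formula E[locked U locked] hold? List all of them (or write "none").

States satisfying locked: {Auth, Prompt, Locked}.
States satisfying E[locked U locked]: {Auth, Prompt, Locked}.

{Auth, Prompt, Locked}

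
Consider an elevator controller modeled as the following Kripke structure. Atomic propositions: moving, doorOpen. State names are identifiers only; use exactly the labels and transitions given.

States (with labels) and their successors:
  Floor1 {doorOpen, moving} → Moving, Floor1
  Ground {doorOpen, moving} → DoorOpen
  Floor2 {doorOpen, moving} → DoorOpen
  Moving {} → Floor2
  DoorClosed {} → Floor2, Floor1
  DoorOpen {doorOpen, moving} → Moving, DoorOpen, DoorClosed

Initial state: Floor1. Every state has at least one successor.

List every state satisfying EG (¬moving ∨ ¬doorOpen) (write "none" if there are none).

States satisfying ¬moving ∨ ¬doorOpen: {Moving, DoorClosed}.
States satisfying EG (¬moving ∨ ¬doorOpen): ∅.

none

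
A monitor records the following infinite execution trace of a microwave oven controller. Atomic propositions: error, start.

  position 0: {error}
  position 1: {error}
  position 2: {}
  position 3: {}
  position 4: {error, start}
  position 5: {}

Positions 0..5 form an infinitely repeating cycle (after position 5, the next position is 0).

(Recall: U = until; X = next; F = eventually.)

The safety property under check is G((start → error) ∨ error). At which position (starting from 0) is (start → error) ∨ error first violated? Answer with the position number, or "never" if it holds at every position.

never

(start → error) ∨ error holds at every position 0..5, and those are all the positions the trace ever visits, so the invariant G((start → error) ∨ error) is never violated.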